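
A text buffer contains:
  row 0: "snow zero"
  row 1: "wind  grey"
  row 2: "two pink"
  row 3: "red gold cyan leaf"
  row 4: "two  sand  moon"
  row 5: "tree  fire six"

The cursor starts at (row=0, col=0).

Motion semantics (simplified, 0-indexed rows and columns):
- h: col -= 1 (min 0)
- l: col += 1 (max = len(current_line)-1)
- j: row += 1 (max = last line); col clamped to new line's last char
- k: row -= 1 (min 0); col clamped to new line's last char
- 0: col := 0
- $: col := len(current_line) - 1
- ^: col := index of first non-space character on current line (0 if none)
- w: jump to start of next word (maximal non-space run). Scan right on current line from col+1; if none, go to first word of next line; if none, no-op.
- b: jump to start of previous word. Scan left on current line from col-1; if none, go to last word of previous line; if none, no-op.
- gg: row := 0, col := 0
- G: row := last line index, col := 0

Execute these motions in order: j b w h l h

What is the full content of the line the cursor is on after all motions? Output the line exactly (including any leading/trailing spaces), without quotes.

After 1 (j): row=1 col=0 char='w'
After 2 (b): row=0 col=5 char='z'
After 3 (w): row=1 col=0 char='w'
After 4 (h): row=1 col=0 char='w'
After 5 (l): row=1 col=1 char='i'
After 6 (h): row=1 col=0 char='w'

Answer: wind  grey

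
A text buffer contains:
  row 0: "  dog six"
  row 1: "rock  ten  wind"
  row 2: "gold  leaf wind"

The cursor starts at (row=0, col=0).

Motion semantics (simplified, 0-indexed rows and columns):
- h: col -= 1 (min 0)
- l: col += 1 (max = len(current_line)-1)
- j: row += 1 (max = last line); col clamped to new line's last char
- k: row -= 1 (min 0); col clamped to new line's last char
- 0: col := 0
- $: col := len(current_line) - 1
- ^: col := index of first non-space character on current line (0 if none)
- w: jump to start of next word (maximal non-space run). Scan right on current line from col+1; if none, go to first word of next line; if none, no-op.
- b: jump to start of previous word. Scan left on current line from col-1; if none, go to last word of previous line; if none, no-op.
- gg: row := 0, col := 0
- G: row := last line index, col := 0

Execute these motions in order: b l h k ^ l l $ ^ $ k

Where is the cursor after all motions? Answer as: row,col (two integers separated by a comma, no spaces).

After 1 (b): row=0 col=0 char='_'
After 2 (l): row=0 col=1 char='_'
After 3 (h): row=0 col=0 char='_'
After 4 (k): row=0 col=0 char='_'
After 5 (^): row=0 col=2 char='d'
After 6 (l): row=0 col=3 char='o'
After 7 (l): row=0 col=4 char='g'
After 8 ($): row=0 col=8 char='x'
After 9 (^): row=0 col=2 char='d'
After 10 ($): row=0 col=8 char='x'
After 11 (k): row=0 col=8 char='x'

Answer: 0,8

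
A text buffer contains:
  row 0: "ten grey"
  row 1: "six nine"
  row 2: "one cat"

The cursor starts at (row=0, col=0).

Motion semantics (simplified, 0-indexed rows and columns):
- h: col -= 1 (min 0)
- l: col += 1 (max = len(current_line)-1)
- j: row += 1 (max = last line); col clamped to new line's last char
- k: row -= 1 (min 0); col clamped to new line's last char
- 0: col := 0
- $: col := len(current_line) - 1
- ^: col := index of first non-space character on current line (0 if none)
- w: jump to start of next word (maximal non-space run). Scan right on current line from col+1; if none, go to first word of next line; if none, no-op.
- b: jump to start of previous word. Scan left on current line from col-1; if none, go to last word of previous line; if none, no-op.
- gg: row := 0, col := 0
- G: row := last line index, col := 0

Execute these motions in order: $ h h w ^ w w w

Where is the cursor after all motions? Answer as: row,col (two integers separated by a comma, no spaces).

After 1 ($): row=0 col=7 char='y'
After 2 (h): row=0 col=6 char='e'
After 3 (h): row=0 col=5 char='r'
After 4 (w): row=1 col=0 char='s'
After 5 (^): row=1 col=0 char='s'
After 6 (w): row=1 col=4 char='n'
After 7 (w): row=2 col=0 char='o'
After 8 (w): row=2 col=4 char='c'

Answer: 2,4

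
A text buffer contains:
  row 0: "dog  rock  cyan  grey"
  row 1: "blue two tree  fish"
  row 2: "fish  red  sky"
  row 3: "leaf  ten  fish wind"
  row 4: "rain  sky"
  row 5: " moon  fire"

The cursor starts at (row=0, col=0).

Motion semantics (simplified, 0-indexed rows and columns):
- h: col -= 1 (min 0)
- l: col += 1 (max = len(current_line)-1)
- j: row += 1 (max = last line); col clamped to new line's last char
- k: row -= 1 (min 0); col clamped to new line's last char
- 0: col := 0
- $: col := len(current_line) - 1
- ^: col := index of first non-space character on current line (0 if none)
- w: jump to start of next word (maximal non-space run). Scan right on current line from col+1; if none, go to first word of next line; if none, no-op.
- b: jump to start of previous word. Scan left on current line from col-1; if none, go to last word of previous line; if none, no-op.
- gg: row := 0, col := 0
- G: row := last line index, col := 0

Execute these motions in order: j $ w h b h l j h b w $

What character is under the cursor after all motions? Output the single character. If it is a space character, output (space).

After 1 (j): row=1 col=0 char='b'
After 2 ($): row=1 col=18 char='h'
After 3 (w): row=2 col=0 char='f'
After 4 (h): row=2 col=0 char='f'
After 5 (b): row=1 col=15 char='f'
After 6 (h): row=1 col=14 char='_'
After 7 (l): row=1 col=15 char='f'
After 8 (j): row=2 col=13 char='y'
After 9 (h): row=2 col=12 char='k'
After 10 (b): row=2 col=11 char='s'
After 11 (w): row=3 col=0 char='l'
After 12 ($): row=3 col=19 char='d'

Answer: d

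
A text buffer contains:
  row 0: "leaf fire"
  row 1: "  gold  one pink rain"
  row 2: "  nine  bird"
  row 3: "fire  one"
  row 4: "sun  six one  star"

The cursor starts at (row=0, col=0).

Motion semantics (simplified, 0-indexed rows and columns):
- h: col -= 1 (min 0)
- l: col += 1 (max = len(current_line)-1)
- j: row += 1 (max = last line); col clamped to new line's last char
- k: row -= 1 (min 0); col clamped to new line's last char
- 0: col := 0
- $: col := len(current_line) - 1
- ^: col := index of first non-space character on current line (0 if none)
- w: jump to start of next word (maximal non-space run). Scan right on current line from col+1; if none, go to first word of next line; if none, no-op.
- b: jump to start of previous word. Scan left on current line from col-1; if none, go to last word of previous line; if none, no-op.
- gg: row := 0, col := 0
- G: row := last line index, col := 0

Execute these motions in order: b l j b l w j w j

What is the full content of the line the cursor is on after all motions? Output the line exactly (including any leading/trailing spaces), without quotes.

After 1 (b): row=0 col=0 char='l'
After 2 (l): row=0 col=1 char='e'
After 3 (j): row=1 col=1 char='_'
After 4 (b): row=0 col=5 char='f'
After 5 (l): row=0 col=6 char='i'
After 6 (w): row=1 col=2 char='g'
After 7 (j): row=2 col=2 char='n'
After 8 (w): row=2 col=8 char='b'
After 9 (j): row=3 col=8 char='e'

Answer: fire  one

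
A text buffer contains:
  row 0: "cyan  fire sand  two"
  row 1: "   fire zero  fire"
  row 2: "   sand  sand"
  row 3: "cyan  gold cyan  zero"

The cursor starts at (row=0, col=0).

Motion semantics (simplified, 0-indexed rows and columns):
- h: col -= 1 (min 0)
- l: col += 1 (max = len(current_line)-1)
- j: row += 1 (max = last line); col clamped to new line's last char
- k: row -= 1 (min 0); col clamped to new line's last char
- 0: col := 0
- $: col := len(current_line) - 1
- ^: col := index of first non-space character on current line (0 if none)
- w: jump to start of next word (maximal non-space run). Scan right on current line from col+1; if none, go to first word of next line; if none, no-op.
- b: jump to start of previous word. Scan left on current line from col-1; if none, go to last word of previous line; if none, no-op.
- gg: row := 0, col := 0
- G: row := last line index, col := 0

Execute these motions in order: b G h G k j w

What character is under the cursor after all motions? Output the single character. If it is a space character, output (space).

Answer: g

Derivation:
After 1 (b): row=0 col=0 char='c'
After 2 (G): row=3 col=0 char='c'
After 3 (h): row=3 col=0 char='c'
After 4 (G): row=3 col=0 char='c'
After 5 (k): row=2 col=0 char='_'
After 6 (j): row=3 col=0 char='c'
After 7 (w): row=3 col=6 char='g'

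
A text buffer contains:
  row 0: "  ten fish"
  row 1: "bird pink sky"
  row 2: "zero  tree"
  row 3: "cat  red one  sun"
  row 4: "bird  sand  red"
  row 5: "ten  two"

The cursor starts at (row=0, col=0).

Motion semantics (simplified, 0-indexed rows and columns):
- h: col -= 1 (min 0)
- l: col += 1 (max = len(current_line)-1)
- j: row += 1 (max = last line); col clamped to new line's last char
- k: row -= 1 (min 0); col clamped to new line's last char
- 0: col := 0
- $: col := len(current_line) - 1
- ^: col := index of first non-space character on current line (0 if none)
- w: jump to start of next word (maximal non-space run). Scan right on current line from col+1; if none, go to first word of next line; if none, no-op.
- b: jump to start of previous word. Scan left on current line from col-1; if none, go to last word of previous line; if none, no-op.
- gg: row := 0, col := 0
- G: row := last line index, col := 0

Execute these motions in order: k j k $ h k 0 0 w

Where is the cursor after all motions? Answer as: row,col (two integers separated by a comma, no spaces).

After 1 (k): row=0 col=0 char='_'
After 2 (j): row=1 col=0 char='b'
After 3 (k): row=0 col=0 char='_'
After 4 ($): row=0 col=9 char='h'
After 5 (h): row=0 col=8 char='s'
After 6 (k): row=0 col=8 char='s'
After 7 (0): row=0 col=0 char='_'
After 8 (0): row=0 col=0 char='_'
After 9 (w): row=0 col=2 char='t'

Answer: 0,2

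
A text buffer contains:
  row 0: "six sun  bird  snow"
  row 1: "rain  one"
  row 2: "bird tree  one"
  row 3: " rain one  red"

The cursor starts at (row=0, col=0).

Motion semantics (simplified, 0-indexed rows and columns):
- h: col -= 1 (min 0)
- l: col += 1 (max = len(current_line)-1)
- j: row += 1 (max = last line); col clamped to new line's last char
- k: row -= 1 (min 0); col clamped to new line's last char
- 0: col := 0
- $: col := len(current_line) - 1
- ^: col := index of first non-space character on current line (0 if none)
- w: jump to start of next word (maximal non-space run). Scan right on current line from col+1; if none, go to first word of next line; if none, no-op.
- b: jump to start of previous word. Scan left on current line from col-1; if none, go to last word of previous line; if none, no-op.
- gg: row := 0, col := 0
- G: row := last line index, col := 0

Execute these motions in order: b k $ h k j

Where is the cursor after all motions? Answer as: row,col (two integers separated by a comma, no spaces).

Answer: 1,8

Derivation:
After 1 (b): row=0 col=0 char='s'
After 2 (k): row=0 col=0 char='s'
After 3 ($): row=0 col=18 char='w'
After 4 (h): row=0 col=17 char='o'
After 5 (k): row=0 col=17 char='o'
After 6 (j): row=1 col=8 char='e'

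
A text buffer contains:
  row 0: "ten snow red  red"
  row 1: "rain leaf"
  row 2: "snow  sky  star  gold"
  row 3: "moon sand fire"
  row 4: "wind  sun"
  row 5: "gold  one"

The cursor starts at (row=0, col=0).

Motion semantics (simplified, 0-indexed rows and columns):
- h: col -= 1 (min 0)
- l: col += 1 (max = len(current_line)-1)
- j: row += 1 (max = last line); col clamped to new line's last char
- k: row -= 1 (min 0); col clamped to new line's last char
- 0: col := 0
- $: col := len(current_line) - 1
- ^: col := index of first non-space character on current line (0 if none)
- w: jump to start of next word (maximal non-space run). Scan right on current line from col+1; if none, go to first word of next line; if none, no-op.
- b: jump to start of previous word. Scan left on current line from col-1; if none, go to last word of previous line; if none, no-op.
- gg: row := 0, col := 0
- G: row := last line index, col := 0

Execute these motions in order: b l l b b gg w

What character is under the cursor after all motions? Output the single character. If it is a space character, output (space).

Answer: s

Derivation:
After 1 (b): row=0 col=0 char='t'
After 2 (l): row=0 col=1 char='e'
After 3 (l): row=0 col=2 char='n'
After 4 (b): row=0 col=0 char='t'
After 5 (b): row=0 col=0 char='t'
After 6 (gg): row=0 col=0 char='t'
After 7 (w): row=0 col=4 char='s'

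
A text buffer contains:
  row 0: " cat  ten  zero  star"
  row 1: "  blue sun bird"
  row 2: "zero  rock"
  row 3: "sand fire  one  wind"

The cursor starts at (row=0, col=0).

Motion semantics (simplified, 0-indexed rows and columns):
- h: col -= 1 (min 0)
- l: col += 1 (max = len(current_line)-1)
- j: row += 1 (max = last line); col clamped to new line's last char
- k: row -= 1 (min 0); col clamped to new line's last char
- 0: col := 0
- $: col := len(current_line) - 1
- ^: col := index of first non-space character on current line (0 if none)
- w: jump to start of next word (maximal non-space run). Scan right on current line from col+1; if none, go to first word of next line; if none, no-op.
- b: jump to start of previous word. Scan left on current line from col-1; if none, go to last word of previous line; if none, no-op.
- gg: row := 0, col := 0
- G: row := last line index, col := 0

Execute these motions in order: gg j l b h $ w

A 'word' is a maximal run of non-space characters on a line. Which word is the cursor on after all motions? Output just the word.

Answer: blue

Derivation:
After 1 (gg): row=0 col=0 char='_'
After 2 (j): row=1 col=0 char='_'
After 3 (l): row=1 col=1 char='_'
After 4 (b): row=0 col=17 char='s'
After 5 (h): row=0 col=16 char='_'
After 6 ($): row=0 col=20 char='r'
After 7 (w): row=1 col=2 char='b'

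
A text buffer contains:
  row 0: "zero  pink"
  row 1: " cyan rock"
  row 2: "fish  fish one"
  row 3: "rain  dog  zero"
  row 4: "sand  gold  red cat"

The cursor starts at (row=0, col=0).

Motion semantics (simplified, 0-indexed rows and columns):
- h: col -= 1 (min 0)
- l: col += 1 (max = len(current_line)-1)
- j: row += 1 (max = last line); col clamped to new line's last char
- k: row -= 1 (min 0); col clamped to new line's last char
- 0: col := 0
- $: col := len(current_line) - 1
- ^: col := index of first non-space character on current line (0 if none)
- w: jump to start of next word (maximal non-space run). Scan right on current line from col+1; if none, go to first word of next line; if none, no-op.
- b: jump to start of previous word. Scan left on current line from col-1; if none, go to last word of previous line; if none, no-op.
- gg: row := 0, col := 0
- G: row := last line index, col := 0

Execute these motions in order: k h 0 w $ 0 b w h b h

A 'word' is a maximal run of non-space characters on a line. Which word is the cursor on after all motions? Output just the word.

Answer: zero

Derivation:
After 1 (k): row=0 col=0 char='z'
After 2 (h): row=0 col=0 char='z'
After 3 (0): row=0 col=0 char='z'
After 4 (w): row=0 col=6 char='p'
After 5 ($): row=0 col=9 char='k'
After 6 (0): row=0 col=0 char='z'
After 7 (b): row=0 col=0 char='z'
After 8 (w): row=0 col=6 char='p'
After 9 (h): row=0 col=5 char='_'
After 10 (b): row=0 col=0 char='z'
After 11 (h): row=0 col=0 char='z'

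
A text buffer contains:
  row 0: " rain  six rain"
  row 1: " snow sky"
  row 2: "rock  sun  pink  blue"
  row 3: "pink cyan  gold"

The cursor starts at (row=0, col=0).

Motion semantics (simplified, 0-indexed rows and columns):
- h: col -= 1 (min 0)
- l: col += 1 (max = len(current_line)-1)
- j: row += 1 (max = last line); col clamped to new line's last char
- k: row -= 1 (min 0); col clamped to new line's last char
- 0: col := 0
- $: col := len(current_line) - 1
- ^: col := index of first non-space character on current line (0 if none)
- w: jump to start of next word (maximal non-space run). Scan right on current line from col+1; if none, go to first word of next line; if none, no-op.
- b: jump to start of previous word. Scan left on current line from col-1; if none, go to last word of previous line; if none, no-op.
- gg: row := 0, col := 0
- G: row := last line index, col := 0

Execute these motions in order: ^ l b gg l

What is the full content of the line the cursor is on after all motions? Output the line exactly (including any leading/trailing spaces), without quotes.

After 1 (^): row=0 col=1 char='r'
After 2 (l): row=0 col=2 char='a'
After 3 (b): row=0 col=1 char='r'
After 4 (gg): row=0 col=0 char='_'
After 5 (l): row=0 col=1 char='r'

Answer:  rain  six rain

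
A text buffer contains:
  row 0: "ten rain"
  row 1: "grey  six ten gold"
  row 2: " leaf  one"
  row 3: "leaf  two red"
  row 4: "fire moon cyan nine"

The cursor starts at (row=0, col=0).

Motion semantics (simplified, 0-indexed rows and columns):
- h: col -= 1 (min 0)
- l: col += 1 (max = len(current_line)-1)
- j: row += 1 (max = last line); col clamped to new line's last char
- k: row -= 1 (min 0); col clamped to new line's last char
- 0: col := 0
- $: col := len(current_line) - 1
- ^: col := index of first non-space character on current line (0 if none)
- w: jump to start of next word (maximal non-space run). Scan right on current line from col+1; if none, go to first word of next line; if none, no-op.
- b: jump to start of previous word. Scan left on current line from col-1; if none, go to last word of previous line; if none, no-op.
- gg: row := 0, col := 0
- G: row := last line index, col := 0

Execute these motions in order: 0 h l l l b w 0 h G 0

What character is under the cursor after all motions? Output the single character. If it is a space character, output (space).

After 1 (0): row=0 col=0 char='t'
After 2 (h): row=0 col=0 char='t'
After 3 (l): row=0 col=1 char='e'
After 4 (l): row=0 col=2 char='n'
After 5 (l): row=0 col=3 char='_'
After 6 (b): row=0 col=0 char='t'
After 7 (w): row=0 col=4 char='r'
After 8 (0): row=0 col=0 char='t'
After 9 (h): row=0 col=0 char='t'
After 10 (G): row=4 col=0 char='f'
After 11 (0): row=4 col=0 char='f'

Answer: f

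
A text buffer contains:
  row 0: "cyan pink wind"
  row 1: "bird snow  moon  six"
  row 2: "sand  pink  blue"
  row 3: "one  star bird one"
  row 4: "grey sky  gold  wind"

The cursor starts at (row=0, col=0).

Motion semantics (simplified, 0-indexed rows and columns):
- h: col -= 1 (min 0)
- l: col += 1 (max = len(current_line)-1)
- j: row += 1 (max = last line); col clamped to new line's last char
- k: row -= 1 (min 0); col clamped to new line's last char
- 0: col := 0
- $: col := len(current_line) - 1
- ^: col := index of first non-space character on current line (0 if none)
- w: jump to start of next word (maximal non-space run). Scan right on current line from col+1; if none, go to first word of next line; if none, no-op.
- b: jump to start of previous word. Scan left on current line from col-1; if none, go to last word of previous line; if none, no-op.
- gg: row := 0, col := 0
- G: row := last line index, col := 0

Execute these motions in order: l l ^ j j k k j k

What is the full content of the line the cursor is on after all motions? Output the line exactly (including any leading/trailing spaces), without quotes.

Answer: cyan pink wind

Derivation:
After 1 (l): row=0 col=1 char='y'
After 2 (l): row=0 col=2 char='a'
After 3 (^): row=0 col=0 char='c'
After 4 (j): row=1 col=0 char='b'
After 5 (j): row=2 col=0 char='s'
After 6 (k): row=1 col=0 char='b'
After 7 (k): row=0 col=0 char='c'
After 8 (j): row=1 col=0 char='b'
After 9 (k): row=0 col=0 char='c'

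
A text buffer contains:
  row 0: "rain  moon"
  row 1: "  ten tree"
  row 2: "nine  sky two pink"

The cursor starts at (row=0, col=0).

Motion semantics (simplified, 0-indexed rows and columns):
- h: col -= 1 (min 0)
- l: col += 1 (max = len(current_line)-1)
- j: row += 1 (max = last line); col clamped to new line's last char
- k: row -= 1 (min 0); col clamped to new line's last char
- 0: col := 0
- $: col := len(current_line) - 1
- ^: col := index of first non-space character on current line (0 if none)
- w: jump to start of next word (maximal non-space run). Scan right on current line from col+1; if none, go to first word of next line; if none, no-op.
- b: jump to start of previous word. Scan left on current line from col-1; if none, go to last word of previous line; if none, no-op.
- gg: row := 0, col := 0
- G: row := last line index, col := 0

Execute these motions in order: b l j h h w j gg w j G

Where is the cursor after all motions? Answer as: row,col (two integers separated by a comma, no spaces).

After 1 (b): row=0 col=0 char='r'
After 2 (l): row=0 col=1 char='a'
After 3 (j): row=1 col=1 char='_'
After 4 (h): row=1 col=0 char='_'
After 5 (h): row=1 col=0 char='_'
After 6 (w): row=1 col=2 char='t'
After 7 (j): row=2 col=2 char='n'
After 8 (gg): row=0 col=0 char='r'
After 9 (w): row=0 col=6 char='m'
After 10 (j): row=1 col=6 char='t'
After 11 (G): row=2 col=0 char='n'

Answer: 2,0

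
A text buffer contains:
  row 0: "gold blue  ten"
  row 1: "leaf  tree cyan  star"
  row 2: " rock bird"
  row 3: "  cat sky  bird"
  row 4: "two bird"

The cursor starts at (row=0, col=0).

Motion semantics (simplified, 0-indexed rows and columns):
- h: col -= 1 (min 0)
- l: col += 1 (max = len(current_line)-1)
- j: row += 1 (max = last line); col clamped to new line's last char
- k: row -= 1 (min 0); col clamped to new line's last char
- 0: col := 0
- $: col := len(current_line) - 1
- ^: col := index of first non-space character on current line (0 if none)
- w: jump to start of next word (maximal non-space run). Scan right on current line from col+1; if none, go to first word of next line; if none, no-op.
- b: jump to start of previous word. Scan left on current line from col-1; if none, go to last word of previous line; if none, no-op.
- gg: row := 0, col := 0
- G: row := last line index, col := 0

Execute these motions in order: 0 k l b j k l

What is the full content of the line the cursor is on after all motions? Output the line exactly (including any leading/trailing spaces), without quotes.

Answer: gold blue  ten

Derivation:
After 1 (0): row=0 col=0 char='g'
After 2 (k): row=0 col=0 char='g'
After 3 (l): row=0 col=1 char='o'
After 4 (b): row=0 col=0 char='g'
After 5 (j): row=1 col=0 char='l'
After 6 (k): row=0 col=0 char='g'
After 7 (l): row=0 col=1 char='o'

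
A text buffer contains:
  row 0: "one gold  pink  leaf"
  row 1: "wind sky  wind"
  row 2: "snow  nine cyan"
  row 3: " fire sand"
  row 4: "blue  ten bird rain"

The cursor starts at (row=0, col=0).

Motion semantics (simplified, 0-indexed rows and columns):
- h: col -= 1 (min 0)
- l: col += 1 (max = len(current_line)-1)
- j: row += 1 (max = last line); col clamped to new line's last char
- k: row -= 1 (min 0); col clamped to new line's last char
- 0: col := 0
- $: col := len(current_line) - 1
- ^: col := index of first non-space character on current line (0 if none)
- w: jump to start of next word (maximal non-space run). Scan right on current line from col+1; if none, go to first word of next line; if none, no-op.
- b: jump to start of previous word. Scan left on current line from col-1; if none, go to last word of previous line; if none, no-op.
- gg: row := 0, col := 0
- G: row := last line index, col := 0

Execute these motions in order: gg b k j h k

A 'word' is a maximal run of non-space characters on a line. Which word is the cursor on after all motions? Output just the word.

After 1 (gg): row=0 col=0 char='o'
After 2 (b): row=0 col=0 char='o'
After 3 (k): row=0 col=0 char='o'
After 4 (j): row=1 col=0 char='w'
After 5 (h): row=1 col=0 char='w'
After 6 (k): row=0 col=0 char='o'

Answer: one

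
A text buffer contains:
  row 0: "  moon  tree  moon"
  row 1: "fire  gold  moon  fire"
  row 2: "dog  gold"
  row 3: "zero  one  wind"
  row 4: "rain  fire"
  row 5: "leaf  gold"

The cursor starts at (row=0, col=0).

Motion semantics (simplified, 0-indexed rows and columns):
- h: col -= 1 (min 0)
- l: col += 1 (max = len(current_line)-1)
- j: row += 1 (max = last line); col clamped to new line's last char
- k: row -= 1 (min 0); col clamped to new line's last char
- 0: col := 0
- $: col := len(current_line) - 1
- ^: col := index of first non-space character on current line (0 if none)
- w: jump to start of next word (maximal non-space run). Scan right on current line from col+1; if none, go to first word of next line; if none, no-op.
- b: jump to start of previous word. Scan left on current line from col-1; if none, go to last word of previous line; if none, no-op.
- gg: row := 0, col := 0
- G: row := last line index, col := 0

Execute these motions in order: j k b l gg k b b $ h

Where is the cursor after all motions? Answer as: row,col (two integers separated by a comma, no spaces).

After 1 (j): row=1 col=0 char='f'
After 2 (k): row=0 col=0 char='_'
After 3 (b): row=0 col=0 char='_'
After 4 (l): row=0 col=1 char='_'
After 5 (gg): row=0 col=0 char='_'
After 6 (k): row=0 col=0 char='_'
After 7 (b): row=0 col=0 char='_'
After 8 (b): row=0 col=0 char='_'
After 9 ($): row=0 col=17 char='n'
After 10 (h): row=0 col=16 char='o'

Answer: 0,16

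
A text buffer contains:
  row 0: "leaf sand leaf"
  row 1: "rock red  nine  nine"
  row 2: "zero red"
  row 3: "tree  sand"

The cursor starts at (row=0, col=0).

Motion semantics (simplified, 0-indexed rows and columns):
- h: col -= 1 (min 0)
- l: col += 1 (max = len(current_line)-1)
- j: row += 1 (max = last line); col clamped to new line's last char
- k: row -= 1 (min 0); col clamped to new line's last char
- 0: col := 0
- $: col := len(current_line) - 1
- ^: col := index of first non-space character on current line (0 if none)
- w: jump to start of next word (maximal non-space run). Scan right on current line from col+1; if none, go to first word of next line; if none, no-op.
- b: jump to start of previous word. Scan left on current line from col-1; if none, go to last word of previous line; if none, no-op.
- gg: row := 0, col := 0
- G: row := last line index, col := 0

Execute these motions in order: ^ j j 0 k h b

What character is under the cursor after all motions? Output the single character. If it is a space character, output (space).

After 1 (^): row=0 col=0 char='l'
After 2 (j): row=1 col=0 char='r'
After 3 (j): row=2 col=0 char='z'
After 4 (0): row=2 col=0 char='z'
After 5 (k): row=1 col=0 char='r'
After 6 (h): row=1 col=0 char='r'
After 7 (b): row=0 col=10 char='l'

Answer: l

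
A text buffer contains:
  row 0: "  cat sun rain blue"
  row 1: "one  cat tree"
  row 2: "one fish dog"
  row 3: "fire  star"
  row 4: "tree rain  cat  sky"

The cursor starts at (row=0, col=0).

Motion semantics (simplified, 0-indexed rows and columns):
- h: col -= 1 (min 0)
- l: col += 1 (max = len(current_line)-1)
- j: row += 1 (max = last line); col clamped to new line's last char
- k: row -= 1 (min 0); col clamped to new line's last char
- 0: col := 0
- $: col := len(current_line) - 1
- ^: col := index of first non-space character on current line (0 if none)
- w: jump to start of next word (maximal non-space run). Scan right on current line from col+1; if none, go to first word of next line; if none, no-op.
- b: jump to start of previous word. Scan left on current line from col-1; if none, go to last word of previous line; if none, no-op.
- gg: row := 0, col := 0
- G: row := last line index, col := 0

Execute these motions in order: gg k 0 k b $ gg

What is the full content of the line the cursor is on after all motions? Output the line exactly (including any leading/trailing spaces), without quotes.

Answer:   cat sun rain blue

Derivation:
After 1 (gg): row=0 col=0 char='_'
After 2 (k): row=0 col=0 char='_'
After 3 (0): row=0 col=0 char='_'
After 4 (k): row=0 col=0 char='_'
After 5 (b): row=0 col=0 char='_'
After 6 ($): row=0 col=18 char='e'
After 7 (gg): row=0 col=0 char='_'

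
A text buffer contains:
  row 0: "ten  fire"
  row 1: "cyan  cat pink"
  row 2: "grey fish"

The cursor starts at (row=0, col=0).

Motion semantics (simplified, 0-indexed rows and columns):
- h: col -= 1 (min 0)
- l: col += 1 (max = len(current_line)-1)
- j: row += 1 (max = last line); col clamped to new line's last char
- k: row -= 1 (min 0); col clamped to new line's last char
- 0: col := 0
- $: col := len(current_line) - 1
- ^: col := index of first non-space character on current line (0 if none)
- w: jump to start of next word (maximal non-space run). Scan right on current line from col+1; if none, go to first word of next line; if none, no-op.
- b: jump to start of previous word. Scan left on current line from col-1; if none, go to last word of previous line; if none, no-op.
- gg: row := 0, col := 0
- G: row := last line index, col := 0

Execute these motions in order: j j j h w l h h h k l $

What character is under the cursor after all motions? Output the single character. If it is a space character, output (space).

After 1 (j): row=1 col=0 char='c'
After 2 (j): row=2 col=0 char='g'
After 3 (j): row=2 col=0 char='g'
After 4 (h): row=2 col=0 char='g'
After 5 (w): row=2 col=5 char='f'
After 6 (l): row=2 col=6 char='i'
After 7 (h): row=2 col=5 char='f'
After 8 (h): row=2 col=4 char='_'
After 9 (h): row=2 col=3 char='y'
After 10 (k): row=1 col=3 char='n'
After 11 (l): row=1 col=4 char='_'
After 12 ($): row=1 col=13 char='k'

Answer: k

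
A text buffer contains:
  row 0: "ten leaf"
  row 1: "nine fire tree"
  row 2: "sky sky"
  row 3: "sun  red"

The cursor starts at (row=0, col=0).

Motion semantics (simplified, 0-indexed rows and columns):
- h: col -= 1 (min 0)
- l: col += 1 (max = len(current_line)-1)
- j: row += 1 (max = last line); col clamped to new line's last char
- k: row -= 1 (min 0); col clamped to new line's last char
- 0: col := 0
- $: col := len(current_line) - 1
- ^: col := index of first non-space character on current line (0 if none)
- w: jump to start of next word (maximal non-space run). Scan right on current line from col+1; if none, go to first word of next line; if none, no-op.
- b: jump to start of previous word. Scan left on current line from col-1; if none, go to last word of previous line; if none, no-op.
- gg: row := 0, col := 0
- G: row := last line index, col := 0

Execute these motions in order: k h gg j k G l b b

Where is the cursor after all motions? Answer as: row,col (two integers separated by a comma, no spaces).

Answer: 2,4

Derivation:
After 1 (k): row=0 col=0 char='t'
After 2 (h): row=0 col=0 char='t'
After 3 (gg): row=0 col=0 char='t'
After 4 (j): row=1 col=0 char='n'
After 5 (k): row=0 col=0 char='t'
After 6 (G): row=3 col=0 char='s'
After 7 (l): row=3 col=1 char='u'
After 8 (b): row=3 col=0 char='s'
After 9 (b): row=2 col=4 char='s'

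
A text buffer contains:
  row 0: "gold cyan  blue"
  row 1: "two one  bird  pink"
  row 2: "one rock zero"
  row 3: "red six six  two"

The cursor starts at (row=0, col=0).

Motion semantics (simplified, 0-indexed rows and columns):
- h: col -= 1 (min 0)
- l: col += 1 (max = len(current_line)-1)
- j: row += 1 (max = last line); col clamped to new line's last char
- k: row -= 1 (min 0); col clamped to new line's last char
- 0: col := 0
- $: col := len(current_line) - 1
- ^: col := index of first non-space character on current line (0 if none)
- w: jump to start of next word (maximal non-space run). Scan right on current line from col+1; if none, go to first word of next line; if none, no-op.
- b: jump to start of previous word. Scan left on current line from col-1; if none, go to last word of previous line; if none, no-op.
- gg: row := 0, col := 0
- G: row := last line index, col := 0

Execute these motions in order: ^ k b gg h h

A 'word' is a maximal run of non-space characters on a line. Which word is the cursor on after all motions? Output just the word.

Answer: gold

Derivation:
After 1 (^): row=0 col=0 char='g'
After 2 (k): row=0 col=0 char='g'
After 3 (b): row=0 col=0 char='g'
After 4 (gg): row=0 col=0 char='g'
After 5 (h): row=0 col=0 char='g'
After 6 (h): row=0 col=0 char='g'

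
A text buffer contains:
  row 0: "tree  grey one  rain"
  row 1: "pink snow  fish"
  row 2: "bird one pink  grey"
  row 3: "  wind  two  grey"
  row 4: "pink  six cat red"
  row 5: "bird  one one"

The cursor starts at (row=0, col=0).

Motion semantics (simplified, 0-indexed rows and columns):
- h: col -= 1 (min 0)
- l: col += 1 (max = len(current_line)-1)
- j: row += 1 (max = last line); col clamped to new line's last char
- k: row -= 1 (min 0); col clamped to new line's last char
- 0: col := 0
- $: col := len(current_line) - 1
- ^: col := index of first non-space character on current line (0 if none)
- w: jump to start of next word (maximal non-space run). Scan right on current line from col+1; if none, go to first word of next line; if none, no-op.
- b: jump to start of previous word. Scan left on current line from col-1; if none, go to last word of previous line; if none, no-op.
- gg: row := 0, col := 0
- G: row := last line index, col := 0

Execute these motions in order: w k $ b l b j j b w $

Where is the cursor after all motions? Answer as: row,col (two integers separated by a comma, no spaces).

After 1 (w): row=0 col=6 char='g'
After 2 (k): row=0 col=6 char='g'
After 3 ($): row=0 col=19 char='n'
After 4 (b): row=0 col=16 char='r'
After 5 (l): row=0 col=17 char='a'
After 6 (b): row=0 col=16 char='r'
After 7 (j): row=1 col=14 char='h'
After 8 (j): row=2 col=14 char='_'
After 9 (b): row=2 col=9 char='p'
After 10 (w): row=2 col=15 char='g'
After 11 ($): row=2 col=18 char='y'

Answer: 2,18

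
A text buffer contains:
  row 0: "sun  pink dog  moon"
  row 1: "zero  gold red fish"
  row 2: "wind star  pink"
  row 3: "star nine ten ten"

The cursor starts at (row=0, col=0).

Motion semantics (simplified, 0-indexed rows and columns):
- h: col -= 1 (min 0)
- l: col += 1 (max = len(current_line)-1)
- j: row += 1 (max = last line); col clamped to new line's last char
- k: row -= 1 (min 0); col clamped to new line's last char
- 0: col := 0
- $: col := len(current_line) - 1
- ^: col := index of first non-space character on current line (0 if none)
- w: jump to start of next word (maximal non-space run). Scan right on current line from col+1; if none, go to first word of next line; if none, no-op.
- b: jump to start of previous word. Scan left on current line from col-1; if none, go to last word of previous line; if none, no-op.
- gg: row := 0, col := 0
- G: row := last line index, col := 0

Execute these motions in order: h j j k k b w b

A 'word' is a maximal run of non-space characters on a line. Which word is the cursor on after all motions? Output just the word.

After 1 (h): row=0 col=0 char='s'
After 2 (j): row=1 col=0 char='z'
After 3 (j): row=2 col=0 char='w'
After 4 (k): row=1 col=0 char='z'
After 5 (k): row=0 col=0 char='s'
After 6 (b): row=0 col=0 char='s'
After 7 (w): row=0 col=5 char='p'
After 8 (b): row=0 col=0 char='s'

Answer: sun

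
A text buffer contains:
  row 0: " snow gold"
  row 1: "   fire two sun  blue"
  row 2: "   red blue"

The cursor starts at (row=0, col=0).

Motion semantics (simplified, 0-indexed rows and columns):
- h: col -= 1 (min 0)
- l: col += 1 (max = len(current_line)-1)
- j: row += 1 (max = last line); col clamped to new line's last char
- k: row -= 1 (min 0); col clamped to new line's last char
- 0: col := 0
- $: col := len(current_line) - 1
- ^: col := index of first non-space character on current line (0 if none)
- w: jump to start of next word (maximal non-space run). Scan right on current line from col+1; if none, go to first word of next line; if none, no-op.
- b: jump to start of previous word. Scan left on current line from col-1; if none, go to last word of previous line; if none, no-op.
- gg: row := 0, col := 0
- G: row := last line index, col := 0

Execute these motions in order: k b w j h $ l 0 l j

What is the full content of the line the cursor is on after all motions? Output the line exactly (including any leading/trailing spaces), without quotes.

After 1 (k): row=0 col=0 char='_'
After 2 (b): row=0 col=0 char='_'
After 3 (w): row=0 col=1 char='s'
After 4 (j): row=1 col=1 char='_'
After 5 (h): row=1 col=0 char='_'
After 6 ($): row=1 col=20 char='e'
After 7 (l): row=1 col=20 char='e'
After 8 (0): row=1 col=0 char='_'
After 9 (l): row=1 col=1 char='_'
After 10 (j): row=2 col=1 char='_'

Answer:    red blue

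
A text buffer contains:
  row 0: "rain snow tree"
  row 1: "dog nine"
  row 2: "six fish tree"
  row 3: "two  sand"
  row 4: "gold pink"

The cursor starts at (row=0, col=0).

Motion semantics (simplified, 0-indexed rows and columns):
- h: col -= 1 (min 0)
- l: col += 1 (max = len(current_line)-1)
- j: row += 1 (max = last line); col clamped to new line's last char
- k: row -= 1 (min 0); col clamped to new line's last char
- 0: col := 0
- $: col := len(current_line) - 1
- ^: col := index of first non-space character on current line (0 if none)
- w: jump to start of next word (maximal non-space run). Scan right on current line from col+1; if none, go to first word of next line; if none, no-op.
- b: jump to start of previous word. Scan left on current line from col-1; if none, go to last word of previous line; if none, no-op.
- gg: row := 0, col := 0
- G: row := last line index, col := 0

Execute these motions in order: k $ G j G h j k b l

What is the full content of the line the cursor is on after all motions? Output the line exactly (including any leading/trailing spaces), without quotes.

Answer: six fish tree

Derivation:
After 1 (k): row=0 col=0 char='r'
After 2 ($): row=0 col=13 char='e'
After 3 (G): row=4 col=0 char='g'
After 4 (j): row=4 col=0 char='g'
After 5 (G): row=4 col=0 char='g'
After 6 (h): row=4 col=0 char='g'
After 7 (j): row=4 col=0 char='g'
After 8 (k): row=3 col=0 char='t'
After 9 (b): row=2 col=9 char='t'
After 10 (l): row=2 col=10 char='r'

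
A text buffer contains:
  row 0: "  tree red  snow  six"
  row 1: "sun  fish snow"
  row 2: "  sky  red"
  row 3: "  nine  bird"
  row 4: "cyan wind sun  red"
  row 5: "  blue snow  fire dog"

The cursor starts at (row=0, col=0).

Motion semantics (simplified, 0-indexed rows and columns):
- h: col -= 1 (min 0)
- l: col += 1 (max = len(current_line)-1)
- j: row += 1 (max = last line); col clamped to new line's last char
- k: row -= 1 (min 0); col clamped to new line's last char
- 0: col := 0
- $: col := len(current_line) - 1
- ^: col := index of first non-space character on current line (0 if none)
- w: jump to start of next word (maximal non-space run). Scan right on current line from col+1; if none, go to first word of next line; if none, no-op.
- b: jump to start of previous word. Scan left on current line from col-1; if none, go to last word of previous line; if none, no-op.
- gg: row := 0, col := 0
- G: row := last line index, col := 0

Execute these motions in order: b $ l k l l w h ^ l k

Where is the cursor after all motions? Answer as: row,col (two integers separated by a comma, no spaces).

Answer: 0,1

Derivation:
After 1 (b): row=0 col=0 char='_'
After 2 ($): row=0 col=20 char='x'
After 3 (l): row=0 col=20 char='x'
After 4 (k): row=0 col=20 char='x'
After 5 (l): row=0 col=20 char='x'
After 6 (l): row=0 col=20 char='x'
After 7 (w): row=1 col=0 char='s'
After 8 (h): row=1 col=0 char='s'
After 9 (^): row=1 col=0 char='s'
After 10 (l): row=1 col=1 char='u'
After 11 (k): row=0 col=1 char='_'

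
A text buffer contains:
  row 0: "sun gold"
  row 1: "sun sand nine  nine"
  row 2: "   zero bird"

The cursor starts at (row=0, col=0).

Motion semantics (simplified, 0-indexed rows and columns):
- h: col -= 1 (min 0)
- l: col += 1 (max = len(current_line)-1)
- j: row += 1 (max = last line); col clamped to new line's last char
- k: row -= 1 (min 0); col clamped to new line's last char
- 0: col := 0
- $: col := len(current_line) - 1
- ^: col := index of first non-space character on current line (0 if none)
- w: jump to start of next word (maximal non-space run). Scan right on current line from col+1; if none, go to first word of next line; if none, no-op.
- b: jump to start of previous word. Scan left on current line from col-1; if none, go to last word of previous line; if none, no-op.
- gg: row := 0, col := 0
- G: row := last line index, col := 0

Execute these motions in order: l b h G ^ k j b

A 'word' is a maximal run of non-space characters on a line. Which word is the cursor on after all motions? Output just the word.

After 1 (l): row=0 col=1 char='u'
After 2 (b): row=0 col=0 char='s'
After 3 (h): row=0 col=0 char='s'
After 4 (G): row=2 col=0 char='_'
After 5 (^): row=2 col=3 char='z'
After 6 (k): row=1 col=3 char='_'
After 7 (j): row=2 col=3 char='z'
After 8 (b): row=1 col=15 char='n'

Answer: nine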